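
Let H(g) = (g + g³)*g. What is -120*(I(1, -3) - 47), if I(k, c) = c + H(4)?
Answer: -26640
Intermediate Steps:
H(g) = g*(g + g³)
I(k, c) = 272 + c (I(k, c) = c + (4² + 4⁴) = c + (16 + 256) = c + 272 = 272 + c)
-120*(I(1, -3) - 47) = -120*((272 - 3) - 47) = -120*(269 - 47) = -120*222 = -26640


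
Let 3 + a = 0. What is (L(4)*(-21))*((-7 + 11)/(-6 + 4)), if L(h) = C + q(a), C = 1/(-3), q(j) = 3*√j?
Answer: -14 + 126*I*√3 ≈ -14.0 + 218.24*I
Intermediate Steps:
a = -3 (a = -3 + 0 = -3)
C = -⅓ ≈ -0.33333
L(h) = -⅓ + 3*I*√3 (L(h) = -⅓ + 3*√(-3) = -⅓ + 3*(I*√3) = -⅓ + 3*I*√3)
(L(4)*(-21))*((-7 + 11)/(-6 + 4)) = ((-⅓ + 3*I*√3)*(-21))*((-7 + 11)/(-6 + 4)) = (7 - 63*I*√3)*(4/(-2)) = (7 - 63*I*√3)*(4*(-½)) = (7 - 63*I*√3)*(-2) = -14 + 126*I*√3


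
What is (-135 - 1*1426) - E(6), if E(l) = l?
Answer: -1567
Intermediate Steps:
(-135 - 1*1426) - E(6) = (-135 - 1*1426) - 1*6 = (-135 - 1426) - 6 = -1561 - 6 = -1567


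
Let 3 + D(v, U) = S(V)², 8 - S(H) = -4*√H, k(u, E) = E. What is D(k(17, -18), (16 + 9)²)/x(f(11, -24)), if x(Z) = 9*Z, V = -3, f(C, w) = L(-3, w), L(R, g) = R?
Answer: -13/27 - 64*I*√3/27 ≈ -0.48148 - 4.1056*I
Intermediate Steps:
f(C, w) = -3
S(H) = 8 + 4*√H (S(H) = 8 - (-4)*√H = 8 + 4*√H)
D(v, U) = -3 + (8 + 4*I*√3)² (D(v, U) = -3 + (8 + 4*√(-3))² = -3 + (8 + 4*(I*√3))² = -3 + (8 + 4*I*√3)²)
D(k(17, -18), (16 + 9)²)/x(f(11, -24)) = (13 + 64*I*√3)/((9*(-3))) = (13 + 64*I*√3)/(-27) = (13 + 64*I*√3)*(-1/27) = -13/27 - 64*I*√3/27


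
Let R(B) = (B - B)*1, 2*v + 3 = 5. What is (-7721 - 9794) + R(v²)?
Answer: -17515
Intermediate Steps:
v = 1 (v = -3/2 + (½)*5 = -3/2 + 5/2 = 1)
R(B) = 0 (R(B) = 0*1 = 0)
(-7721 - 9794) + R(v²) = (-7721 - 9794) + 0 = -17515 + 0 = -17515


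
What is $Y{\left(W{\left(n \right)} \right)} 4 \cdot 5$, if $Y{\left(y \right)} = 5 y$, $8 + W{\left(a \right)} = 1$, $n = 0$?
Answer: $-700$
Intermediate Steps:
$W{\left(a \right)} = -7$ ($W{\left(a \right)} = -8 + 1 = -7$)
$Y{\left(W{\left(n \right)} \right)} 4 \cdot 5 = 5 \left(-7\right) 4 \cdot 5 = \left(-35\right) 4 \cdot 5 = \left(-140\right) 5 = -700$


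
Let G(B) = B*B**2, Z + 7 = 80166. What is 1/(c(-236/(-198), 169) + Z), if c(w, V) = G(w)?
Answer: 970299/77779840573 ≈ 1.2475e-5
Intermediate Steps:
Z = 80159 (Z = -7 + 80166 = 80159)
G(B) = B**3
c(w, V) = w**3
1/(c(-236/(-198), 169) + Z) = 1/((-236/(-198))**3 + 80159) = 1/((-236*(-1/198))**3 + 80159) = 1/((118/99)**3 + 80159) = 1/(1643032/970299 + 80159) = 1/(77779840573/970299) = 970299/77779840573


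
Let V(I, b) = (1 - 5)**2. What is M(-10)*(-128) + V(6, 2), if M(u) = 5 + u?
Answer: 656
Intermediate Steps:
V(I, b) = 16 (V(I, b) = (-4)**2 = 16)
M(-10)*(-128) + V(6, 2) = (5 - 10)*(-128) + 16 = -5*(-128) + 16 = 640 + 16 = 656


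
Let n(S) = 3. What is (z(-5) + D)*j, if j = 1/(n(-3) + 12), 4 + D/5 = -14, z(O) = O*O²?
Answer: -43/3 ≈ -14.333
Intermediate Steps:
z(O) = O³
D = -90 (D = -20 + 5*(-14) = -20 - 70 = -90)
j = 1/15 (j = 1/(3 + 12) = 1/15 ≈ 0.066667)
(z(-5) + D)*j = ((-5)³ - 90)*(1/15) = (-125 - 90)*(1/15) = -215*1/15 = -43/3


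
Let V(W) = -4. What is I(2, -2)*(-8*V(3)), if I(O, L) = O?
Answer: 64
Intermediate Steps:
I(2, -2)*(-8*V(3)) = 2*(-8*(-4)) = 2*32 = 64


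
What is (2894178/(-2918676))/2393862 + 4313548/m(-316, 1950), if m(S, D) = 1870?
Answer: 2511530096263608443/1088793095812620 ≈ 2306.7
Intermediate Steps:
(2894178/(-2918676))/2393862 + 4313548/m(-316, 1950) = (2894178/(-2918676))/2393862 + 4313548/1870 = (2894178*(-1/2918676))*(1/2393862) + 4313548*(1/1870) = -482363/486446*1/2393862 + 2156774/935 = -482363/1164484594452 + 2156774/935 = 2511530096263608443/1088793095812620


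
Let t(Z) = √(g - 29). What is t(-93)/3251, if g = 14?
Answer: I*√15/3251 ≈ 0.0011913*I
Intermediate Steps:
t(Z) = I*√15 (t(Z) = √(14 - 29) = √(-15) = I*√15)
t(-93)/3251 = (I*√15)/3251 = (I*√15)*(1/3251) = I*√15/3251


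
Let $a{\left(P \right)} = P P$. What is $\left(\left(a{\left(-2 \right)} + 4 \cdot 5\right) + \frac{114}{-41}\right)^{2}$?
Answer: $\frac{756900}{1681} \approx 450.27$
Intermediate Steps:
$a{\left(P \right)} = P^{2}$
$\left(\left(a{\left(-2 \right)} + 4 \cdot 5\right) + \frac{114}{-41}\right)^{2} = \left(\left(\left(-2\right)^{2} + 4 \cdot 5\right) + \frac{114}{-41}\right)^{2} = \left(\left(4 + 20\right) + 114 \left(- \frac{1}{41}\right)\right)^{2} = \left(24 - \frac{114}{41}\right)^{2} = \left(\frac{870}{41}\right)^{2} = \frac{756900}{1681}$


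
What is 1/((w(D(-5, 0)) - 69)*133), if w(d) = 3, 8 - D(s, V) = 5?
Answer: -1/8778 ≈ -0.00011392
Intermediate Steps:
D(s, V) = 3 (D(s, V) = 8 - 1*5 = 8 - 5 = 3)
1/((w(D(-5, 0)) - 69)*133) = 1/((3 - 69)*133) = 1/(-66*133) = 1/(-8778) = -1/8778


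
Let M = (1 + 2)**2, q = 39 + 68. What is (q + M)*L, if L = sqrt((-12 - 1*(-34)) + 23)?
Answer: 348*sqrt(5) ≈ 778.15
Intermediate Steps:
q = 107
M = 9 (M = 3**2 = 9)
L = 3*sqrt(5) (L = sqrt((-12 + 34) + 23) = sqrt(22 + 23) = sqrt(45) = 3*sqrt(5) ≈ 6.7082)
(q + M)*L = (107 + 9)*(3*sqrt(5)) = 116*(3*sqrt(5)) = 348*sqrt(5)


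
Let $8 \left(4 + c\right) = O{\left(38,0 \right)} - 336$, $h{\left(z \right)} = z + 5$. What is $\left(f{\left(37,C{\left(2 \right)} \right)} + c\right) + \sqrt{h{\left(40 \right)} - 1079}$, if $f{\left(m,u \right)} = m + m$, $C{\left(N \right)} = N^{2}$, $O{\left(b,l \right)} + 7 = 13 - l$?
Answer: $\frac{115}{4} + i \sqrt{1034} \approx 28.75 + 32.156 i$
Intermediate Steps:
$O{\left(b,l \right)} = 6 - l$ ($O{\left(b,l \right)} = -7 - \left(-13 + l\right) = 6 - l$)
$h{\left(z \right)} = 5 + z$
$f{\left(m,u \right)} = 2 m$
$c = - \frac{181}{4}$ ($c = -4 + \frac{\left(6 - 0\right) - 336}{8} = -4 + \frac{\left(6 + 0\right) - 336}{8} = -4 + \frac{6 - 336}{8} = -4 + \frac{1}{8} \left(-330\right) = -4 - \frac{165}{4} = - \frac{181}{4} \approx -45.25$)
$\left(f{\left(37,C{\left(2 \right)} \right)} + c\right) + \sqrt{h{\left(40 \right)} - 1079} = \left(2 \cdot 37 - \frac{181}{4}\right) + \sqrt{\left(5 + 40\right) - 1079} = \left(74 - \frac{181}{4}\right) + \sqrt{45 - 1079} = \frac{115}{4} + \sqrt{-1034} = \frac{115}{4} + i \sqrt{1034}$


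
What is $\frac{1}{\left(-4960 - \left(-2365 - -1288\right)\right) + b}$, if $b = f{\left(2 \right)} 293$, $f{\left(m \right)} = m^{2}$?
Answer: $- \frac{1}{2711} \approx -0.00036887$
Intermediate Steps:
$b = 1172$ ($b = 2^{2} \cdot 293 = 4 \cdot 293 = 1172$)
$\frac{1}{\left(-4960 - \left(-2365 - -1288\right)\right) + b} = \frac{1}{\left(-4960 - \left(-2365 - -1288\right)\right) + 1172} = \frac{1}{\left(-4960 - \left(-2365 + 1288\right)\right) + 1172} = \frac{1}{\left(-4960 - -1077\right) + 1172} = \frac{1}{\left(-4960 + 1077\right) + 1172} = \frac{1}{-3883 + 1172} = \frac{1}{-2711} = - \frac{1}{2711}$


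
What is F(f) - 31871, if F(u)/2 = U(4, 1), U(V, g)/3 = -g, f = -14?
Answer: -31877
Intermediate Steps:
U(V, g) = -3*g (U(V, g) = 3*(-g) = -3*g)
F(u) = -6 (F(u) = 2*(-3*1) = 2*(-3) = -6)
F(f) - 31871 = -6 - 31871 = -31877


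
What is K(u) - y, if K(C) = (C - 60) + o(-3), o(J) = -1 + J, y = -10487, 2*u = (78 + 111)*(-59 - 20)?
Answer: 5915/2 ≈ 2957.5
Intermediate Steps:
u = -14931/2 (u = ((78 + 111)*(-59 - 20))/2 = (189*(-79))/2 = (½)*(-14931) = -14931/2 ≈ -7465.5)
K(C) = -64 + C (K(C) = (C - 60) + (-1 - 3) = (-60 + C) - 4 = -64 + C)
K(u) - y = (-64 - 14931/2) - 1*(-10487) = -15059/2 + 10487 = 5915/2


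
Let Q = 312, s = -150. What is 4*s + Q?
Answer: -288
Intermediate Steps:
4*s + Q = 4*(-150) + 312 = -600 + 312 = -288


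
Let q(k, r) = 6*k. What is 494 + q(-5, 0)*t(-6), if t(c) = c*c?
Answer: -586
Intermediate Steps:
t(c) = c**2
494 + q(-5, 0)*t(-6) = 494 + (6*(-5))*(-6)**2 = 494 - 30*36 = 494 - 1080 = -586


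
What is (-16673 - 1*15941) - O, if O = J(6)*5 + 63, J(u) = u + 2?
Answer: -32717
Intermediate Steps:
J(u) = 2 + u
O = 103 (O = (2 + 6)*5 + 63 = 8*5 + 63 = 40 + 63 = 103)
(-16673 - 1*15941) - O = (-16673 - 1*15941) - 1*103 = (-16673 - 15941) - 103 = -32614 - 103 = -32717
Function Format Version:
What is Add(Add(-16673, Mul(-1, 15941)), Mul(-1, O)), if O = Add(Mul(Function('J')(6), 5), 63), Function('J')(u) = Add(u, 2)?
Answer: -32717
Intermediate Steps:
Function('J')(u) = Add(2, u)
O = 103 (O = Add(Mul(Add(2, 6), 5), 63) = Add(Mul(8, 5), 63) = Add(40, 63) = 103)
Add(Add(-16673, Mul(-1, 15941)), Mul(-1, O)) = Add(Add(-16673, Mul(-1, 15941)), Mul(-1, 103)) = Add(Add(-16673, -15941), -103) = Add(-32614, -103) = -32717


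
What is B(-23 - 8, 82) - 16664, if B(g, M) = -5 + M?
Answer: -16587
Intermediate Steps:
B(-23 - 8, 82) - 16664 = (-5 + 82) - 16664 = 77 - 16664 = -16587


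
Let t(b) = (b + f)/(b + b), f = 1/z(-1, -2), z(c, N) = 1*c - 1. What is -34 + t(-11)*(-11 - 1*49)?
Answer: -719/11 ≈ -65.364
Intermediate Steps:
z(c, N) = -1 + c (z(c, N) = c - 1 = -1 + c)
f = -1/2 (f = 1/(-1 - 1) = 1/(-2) = -1/2 ≈ -0.50000)
t(b) = (-1/2 + b)/(2*b) (t(b) = (b - 1/2)/(b + b) = (-1/2 + b)/((2*b)) = (-1/2 + b)*(1/(2*b)) = (-1/2 + b)/(2*b))
-34 + t(-11)*(-11 - 1*49) = -34 + ((1/4)*(-1 + 2*(-11))/(-11))*(-11 - 1*49) = -34 + ((1/4)*(-1/11)*(-1 - 22))*(-11 - 49) = -34 + ((1/4)*(-1/11)*(-23))*(-60) = -34 + (23/44)*(-60) = -34 - 345/11 = -719/11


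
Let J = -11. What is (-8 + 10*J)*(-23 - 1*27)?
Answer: 5900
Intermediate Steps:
(-8 + 10*J)*(-23 - 1*27) = (-8 + 10*(-11))*(-23 - 1*27) = (-8 - 110)*(-23 - 27) = -118*(-50) = 5900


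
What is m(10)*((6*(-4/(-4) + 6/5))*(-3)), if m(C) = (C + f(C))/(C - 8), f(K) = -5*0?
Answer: -198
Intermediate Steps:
f(K) = 0
m(C) = C/(-8 + C) (m(C) = (C + 0)/(C - 8) = C/(-8 + C))
m(10)*((6*(-4/(-4) + 6/5))*(-3)) = (10/(-8 + 10))*((6*(-4/(-4) + 6/5))*(-3)) = (10/2)*((6*(-4*(-1/4) + 6*(1/5)))*(-3)) = (10*(1/2))*((6*(1 + 6/5))*(-3)) = 5*((6*(11/5))*(-3)) = 5*((66/5)*(-3)) = 5*(-198/5) = -198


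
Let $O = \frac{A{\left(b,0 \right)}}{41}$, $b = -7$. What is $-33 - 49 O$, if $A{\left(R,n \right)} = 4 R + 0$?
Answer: $\frac{19}{41} \approx 0.46341$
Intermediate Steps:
$A{\left(R,n \right)} = 4 R$
$O = - \frac{28}{41}$ ($O = \frac{4 \left(-7\right)}{41} = \left(-28\right) \frac{1}{41} = - \frac{28}{41} \approx -0.68293$)
$-33 - 49 O = -33 - - \frac{1372}{41} = -33 + \frac{1372}{41} = \frac{19}{41}$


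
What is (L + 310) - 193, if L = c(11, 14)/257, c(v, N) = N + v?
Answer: 30094/257 ≈ 117.10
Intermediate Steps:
L = 25/257 (L = (14 + 11)/257 = 25*(1/257) = 25/257 ≈ 0.097276)
(L + 310) - 193 = (25/257 + 310) - 193 = 79695/257 - 193 = 30094/257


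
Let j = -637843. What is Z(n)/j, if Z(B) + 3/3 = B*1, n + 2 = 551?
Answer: -548/637843 ≈ -0.00085915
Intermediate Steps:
n = 549 (n = -2 + 551 = 549)
Z(B) = -1 + B (Z(B) = -1 + B*1 = -1 + B)
Z(n)/j = (-1 + 549)/(-637843) = 548*(-1/637843) = -548/637843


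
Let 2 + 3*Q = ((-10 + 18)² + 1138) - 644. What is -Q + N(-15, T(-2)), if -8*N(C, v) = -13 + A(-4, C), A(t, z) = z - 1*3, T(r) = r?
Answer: -4355/24 ≈ -181.46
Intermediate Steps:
A(t, z) = -3 + z (A(t, z) = z - 3 = -3 + z)
N(C, v) = 2 - C/8 (N(C, v) = -(-13 + (-3 + C))/8 = -(-16 + C)/8 = 2 - C/8)
Q = 556/3 (Q = -⅔ + (((-10 + 18)² + 1138) - 644)/3 = -⅔ + ((8² + 1138) - 644)/3 = -⅔ + ((64 + 1138) - 644)/3 = -⅔ + (1202 - 644)/3 = -⅔ + (⅓)*558 = -⅔ + 186 = 556/3 ≈ 185.33)
-Q + N(-15, T(-2)) = -1*556/3 + (2 - ⅛*(-15)) = -556/3 + (2 + 15/8) = -556/3 + 31/8 = -4355/24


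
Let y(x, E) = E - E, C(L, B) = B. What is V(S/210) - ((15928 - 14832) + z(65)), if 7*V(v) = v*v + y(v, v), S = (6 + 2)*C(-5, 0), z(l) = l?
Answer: -1161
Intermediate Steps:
y(x, E) = 0
S = 0 (S = (6 + 2)*0 = 8*0 = 0)
V(v) = v²/7 (V(v) = (v*v + 0)/7 = (v² + 0)/7 = v²/7)
V(S/210) - ((15928 - 14832) + z(65)) = (0/210)²/7 - ((15928 - 14832) + 65) = (0*(1/210))²/7 - (1096 + 65) = (⅐)*0² - 1*1161 = (⅐)*0 - 1161 = 0 - 1161 = -1161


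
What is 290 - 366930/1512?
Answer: 1325/28 ≈ 47.321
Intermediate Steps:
290 - 366930/1512 = 290 - 755*9/28 = 290 - 6795/28 = 1325/28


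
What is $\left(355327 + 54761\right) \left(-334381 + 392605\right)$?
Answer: $23876963712$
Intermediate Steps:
$\left(355327 + 54761\right) \left(-334381 + 392605\right) = 410088 \cdot 58224 = 23876963712$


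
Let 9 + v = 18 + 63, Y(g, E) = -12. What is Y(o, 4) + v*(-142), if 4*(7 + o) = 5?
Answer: -10236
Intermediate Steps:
o = -23/4 (o = -7 + (1/4)*5 = -7 + 5/4 = -23/4 ≈ -5.7500)
v = 72 (v = -9 + (18 + 63) = -9 + 81 = 72)
Y(o, 4) + v*(-142) = -12 + 72*(-142) = -12 - 10224 = -10236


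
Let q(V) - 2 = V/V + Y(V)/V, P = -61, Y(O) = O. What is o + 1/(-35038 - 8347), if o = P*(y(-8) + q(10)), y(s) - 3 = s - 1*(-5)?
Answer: -10585941/43385 ≈ -244.00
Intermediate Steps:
y(s) = 8 + s (y(s) = 3 + (s - 1*(-5)) = 3 + (s + 5) = 3 + (5 + s) = 8 + s)
q(V) = 4 (q(V) = 2 + (V/V + V/V) = 2 + (1 + 1) = 2 + 2 = 4)
o = -244 (o = -61*((8 - 8) + 4) = -61*(0 + 4) = -61*4 = -244)
o + 1/(-35038 - 8347) = -244 + 1/(-35038 - 8347) = -244 + 1/(-43385) = -244 - 1/43385 = -10585941/43385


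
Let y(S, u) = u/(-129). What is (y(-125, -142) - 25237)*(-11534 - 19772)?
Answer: 101914522886/129 ≈ 7.9004e+8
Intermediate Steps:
y(S, u) = -u/129 (y(S, u) = u*(-1/129) = -u/129)
(y(-125, -142) - 25237)*(-11534 - 19772) = (-1/129*(-142) - 25237)*(-11534 - 19772) = (142/129 - 25237)*(-31306) = -3255431/129*(-31306) = 101914522886/129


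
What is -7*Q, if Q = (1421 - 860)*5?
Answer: -19635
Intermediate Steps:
Q = 2805 (Q = 561*5 = 2805)
-7*Q = -7*2805 = -19635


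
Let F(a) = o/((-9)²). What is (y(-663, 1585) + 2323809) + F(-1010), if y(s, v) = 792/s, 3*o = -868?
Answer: 124795258747/53703 ≈ 2.3238e+6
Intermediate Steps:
o = -868/3 (o = (⅓)*(-868) = -868/3 ≈ -289.33)
F(a) = -868/243 (F(a) = -868/(3*((-9)²)) = -868/3/81 = -868/3*1/81 = -868/243)
(y(-663, 1585) + 2323809) + F(-1010) = (792/(-663) + 2323809) - 868/243 = (792*(-1/663) + 2323809) - 868/243 = (-264/221 + 2323809) - 868/243 = 513561525/221 - 868/243 = 124795258747/53703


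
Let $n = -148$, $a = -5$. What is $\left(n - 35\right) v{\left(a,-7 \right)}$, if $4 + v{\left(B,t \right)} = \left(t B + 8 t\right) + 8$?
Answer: $3111$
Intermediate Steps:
$v{\left(B,t \right)} = 4 + 8 t + B t$ ($v{\left(B,t \right)} = -4 + \left(\left(t B + 8 t\right) + 8\right) = -4 + \left(\left(B t + 8 t\right) + 8\right) = -4 + \left(\left(8 t + B t\right) + 8\right) = -4 + \left(8 + 8 t + B t\right) = 4 + 8 t + B t$)
$\left(n - 35\right) v{\left(a,-7 \right)} = \left(-148 - 35\right) \left(4 + 8 \left(-7\right) - -35\right) = - 183 \left(4 - 56 + 35\right) = \left(-183\right) \left(-17\right) = 3111$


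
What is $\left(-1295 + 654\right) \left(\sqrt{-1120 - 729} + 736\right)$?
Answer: $-471776 - 27563 i \approx -4.7178 \cdot 10^{5} - 27563.0 i$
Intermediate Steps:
$\left(-1295 + 654\right) \left(\sqrt{-1120 - 729} + 736\right) = - 641 \left(\sqrt{-1120 + \left(-838 + 109\right)} + 736\right) = - 641 \left(\sqrt{-1120 - 729} + 736\right) = - 641 \left(\sqrt{-1849} + 736\right) = - 641 \left(43 i + 736\right) = - 641 \left(736 + 43 i\right) = -471776 - 27563 i$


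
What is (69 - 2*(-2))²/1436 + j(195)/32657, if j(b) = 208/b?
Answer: 2610460271/703431780 ≈ 3.7110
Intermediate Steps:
(69 - 2*(-2))²/1436 + j(195)/32657 = (69 - 2*(-2))²/1436 + (208/195)/32657 = (69 + 4)²*(1/1436) + (208*(1/195))*(1/32657) = 73²*(1/1436) + (16/15)*(1/32657) = 5329*(1/1436) + 16/489855 = 5329/1436 + 16/489855 = 2610460271/703431780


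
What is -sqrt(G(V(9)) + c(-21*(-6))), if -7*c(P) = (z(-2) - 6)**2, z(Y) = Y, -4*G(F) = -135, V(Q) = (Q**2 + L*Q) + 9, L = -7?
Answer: -sqrt(4823)/14 ≈ -4.9606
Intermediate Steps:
V(Q) = 9 + Q**2 - 7*Q (V(Q) = (Q**2 - 7*Q) + 9 = 9 + Q**2 - 7*Q)
G(F) = 135/4 (G(F) = -1/4*(-135) = 135/4)
c(P) = -64/7 (c(P) = -(-2 - 6)**2/7 = -1/7*(-8)**2 = -1/7*64 = -64/7)
-sqrt(G(V(9)) + c(-21*(-6))) = -sqrt(135/4 - 64/7) = -sqrt(689/28) = -sqrt(4823)/14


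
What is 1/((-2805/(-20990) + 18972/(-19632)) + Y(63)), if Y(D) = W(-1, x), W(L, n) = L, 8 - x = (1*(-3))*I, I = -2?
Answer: -3433964/6293585 ≈ -0.54563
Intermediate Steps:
x = 2 (x = 8 - 1*(-3)*(-2) = 8 - (-3)*(-2) = 8 - 1*6 = 8 - 6 = 2)
Y(D) = -1
1/((-2805/(-20990) + 18972/(-19632)) + Y(63)) = 1/((-2805/(-20990) + 18972/(-19632)) - 1) = 1/((-2805*(-1/20990) + 18972*(-1/19632)) - 1) = 1/((561/4198 - 1581/1636) - 1) = 1/(-2859621/3433964 - 1) = 1/(-6293585/3433964) = -3433964/6293585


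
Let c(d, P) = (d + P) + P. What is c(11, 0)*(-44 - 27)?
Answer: -781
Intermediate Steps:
c(d, P) = d + 2*P (c(d, P) = (P + d) + P = d + 2*P)
c(11, 0)*(-44 - 27) = (11 + 2*0)*(-44 - 27) = (11 + 0)*(-71) = 11*(-71) = -781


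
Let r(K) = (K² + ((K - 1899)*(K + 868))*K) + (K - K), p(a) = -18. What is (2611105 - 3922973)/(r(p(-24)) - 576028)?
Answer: -327967/7188599 ≈ -0.045623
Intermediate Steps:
r(K) = K² + K*(-1899 + K)*(868 + K) (r(K) = (K² + ((-1899 + K)*(868 + K))*K) + 0 = (K² + K*(-1899 + K)*(868 + K)) + 0 = K² + K*(-1899 + K)*(868 + K))
(2611105 - 3922973)/(r(p(-24)) - 576028) = (2611105 - 3922973)/(-18*(-1648332 + (-18)² - 1030*(-18)) - 576028) = -1311868/(-18*(-1648332 + 324 + 18540) - 576028) = -1311868/(-18*(-1629468) - 576028) = -1311868/(29330424 - 576028) = -1311868/28754396 = -1311868*1/28754396 = -327967/7188599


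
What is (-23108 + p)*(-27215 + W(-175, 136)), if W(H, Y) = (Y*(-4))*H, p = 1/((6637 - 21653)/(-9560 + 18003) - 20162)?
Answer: -267450965059908515/170242782 ≈ -1.5710e+9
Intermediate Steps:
p = -8443/170242782 (p = 1/(-15016/8443 - 20162) = 1/(-170242782/8443) = -8443/170242782 ≈ -4.9594e-5)
W(H, Y) = -4*H*Y (W(H, Y) = (-4*Y)*H = -4*H*Y)
(-23108 + p)*(-27215 + W(-175, 136)) = (-23108 - 8443/170242782)*(-27215 - 4*(-175)*136) = -3933970214899*(-27215 + 95200)/170242782 = -3933970214899/170242782*67985 = -267450965059908515/170242782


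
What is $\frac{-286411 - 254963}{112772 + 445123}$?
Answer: $- \frac{180458}{185965} \approx -0.97039$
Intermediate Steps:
$\frac{-286411 - 254963}{112772 + 445123} = - \frac{541374}{557895} = \left(-541374\right) \frac{1}{557895} = - \frac{180458}{185965}$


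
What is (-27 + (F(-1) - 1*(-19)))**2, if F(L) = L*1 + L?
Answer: 100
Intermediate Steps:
F(L) = 2*L (F(L) = L + L = 2*L)
(-27 + (F(-1) - 1*(-19)))**2 = (-27 + (2*(-1) - 1*(-19)))**2 = (-27 + (-2 + 19))**2 = (-27 + 17)**2 = (-10)**2 = 100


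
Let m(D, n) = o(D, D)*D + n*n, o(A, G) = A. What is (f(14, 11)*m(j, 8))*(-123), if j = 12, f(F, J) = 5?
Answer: -127920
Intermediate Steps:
m(D, n) = D² + n² (m(D, n) = D*D + n*n = D² + n²)
(f(14, 11)*m(j, 8))*(-123) = (5*(12² + 8²))*(-123) = (5*(144 + 64))*(-123) = (5*208)*(-123) = 1040*(-123) = -127920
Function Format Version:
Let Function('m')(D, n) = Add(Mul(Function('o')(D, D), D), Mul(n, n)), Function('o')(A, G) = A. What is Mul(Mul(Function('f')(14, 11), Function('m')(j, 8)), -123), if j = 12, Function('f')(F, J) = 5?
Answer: -127920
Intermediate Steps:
Function('m')(D, n) = Add(Pow(D, 2), Pow(n, 2)) (Function('m')(D, n) = Add(Mul(D, D), Mul(n, n)) = Add(Pow(D, 2), Pow(n, 2)))
Mul(Mul(Function('f')(14, 11), Function('m')(j, 8)), -123) = Mul(Mul(5, Add(Pow(12, 2), Pow(8, 2))), -123) = Mul(Mul(5, Add(144, 64)), -123) = Mul(Mul(5, 208), -123) = Mul(1040, -123) = -127920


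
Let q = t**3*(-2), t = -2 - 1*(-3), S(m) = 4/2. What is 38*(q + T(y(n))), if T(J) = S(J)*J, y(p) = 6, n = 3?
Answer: 380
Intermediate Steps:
S(m) = 2 (S(m) = 4*(1/2) = 2)
t = 1 (t = -2 + 3 = 1)
T(J) = 2*J
q = -2 (q = 1**3*(-2) = 1*(-2) = -2)
38*(q + T(y(n))) = 38*(-2 + 2*6) = 38*(-2 + 12) = 38*10 = 380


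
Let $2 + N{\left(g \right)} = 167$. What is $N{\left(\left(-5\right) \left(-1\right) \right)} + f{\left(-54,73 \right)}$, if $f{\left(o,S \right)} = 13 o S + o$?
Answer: $-51135$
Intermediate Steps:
$f{\left(o,S \right)} = o + 13 S o$ ($f{\left(o,S \right)} = 13 S o + o = o + 13 S o$)
$N{\left(g \right)} = 165$ ($N{\left(g \right)} = -2 + 167 = 165$)
$N{\left(\left(-5\right) \left(-1\right) \right)} + f{\left(-54,73 \right)} = 165 - 54 \left(1 + 13 \cdot 73\right) = 165 - 54 \left(1 + 949\right) = 165 - 51300 = -51135$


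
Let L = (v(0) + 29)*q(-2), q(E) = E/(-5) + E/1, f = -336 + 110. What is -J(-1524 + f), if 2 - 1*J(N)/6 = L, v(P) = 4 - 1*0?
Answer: -1644/5 ≈ -328.80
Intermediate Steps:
f = -226
q(E) = 4*E/5 (q(E) = E*(-⅕) + E*1 = -E/5 + E = 4*E/5)
v(P) = 4 (v(P) = 4 + 0 = 4)
L = -264/5 (L = (4 + 29)*((⅘)*(-2)) = 33*(-8/5) = -264/5 ≈ -52.800)
J(N) = 1644/5 (J(N) = 12 - 6*(-264/5) = 12 + 1584/5 = 1644/5)
-J(-1524 + f) = -1*1644/5 = -1644/5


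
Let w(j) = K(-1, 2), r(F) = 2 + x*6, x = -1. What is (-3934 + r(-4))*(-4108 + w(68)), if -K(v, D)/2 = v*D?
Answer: 16161552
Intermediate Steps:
K(v, D) = -2*D*v (K(v, D) = -2*v*D = -2*D*v)
r(F) = -4 (r(F) = 2 - 1*6 = 2 - 6 = -4)
w(j) = 4 (w(j) = -2*2*(-1) = 4)
(-3934 + r(-4))*(-4108 + w(68)) = (-3934 - 4)*(-4108 + 4) = -3938*(-4104) = 16161552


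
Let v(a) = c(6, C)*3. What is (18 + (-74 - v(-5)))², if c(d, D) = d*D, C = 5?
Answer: 21316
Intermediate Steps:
c(d, D) = D*d
v(a) = 90 (v(a) = (5*6)*3 = 30*3 = 90)
(18 + (-74 - v(-5)))² = (18 + (-74 - 1*90))² = (18 + (-74 - 90))² = (18 - 164)² = (-146)² = 21316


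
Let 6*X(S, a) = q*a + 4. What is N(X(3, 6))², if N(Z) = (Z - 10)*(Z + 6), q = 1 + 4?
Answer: 207025/81 ≈ 2555.9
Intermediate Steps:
q = 5
X(S, a) = ⅔ + 5*a/6 (X(S, a) = (5*a + 4)/6 = (4 + 5*a)/6 = ⅔ + 5*a/6)
N(Z) = (-10 + Z)*(6 + Z)
N(X(3, 6))² = (-60 + (⅔ + (⅚)*6)² - 4*(⅔ + (⅚)*6))² = (-60 + (⅔ + 5)² - 4*(⅔ + 5))² = (-60 + (17/3)² - 4*17/3)² = (-60 + 289/9 - 68/3)² = (-455/9)² = 207025/81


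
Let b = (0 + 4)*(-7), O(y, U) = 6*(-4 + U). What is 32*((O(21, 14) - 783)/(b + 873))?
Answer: -23136/845 ≈ -27.380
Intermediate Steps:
O(y, U) = -24 + 6*U
b = -28 (b = 4*(-7) = -28)
32*((O(21, 14) - 783)/(b + 873)) = 32*(((-24 + 6*14) - 783)/(-28 + 873)) = 32*(((-24 + 84) - 783)/845) = 32*((60 - 783)*(1/845)) = 32*(-723*1/845) = 32*(-723/845) = -23136/845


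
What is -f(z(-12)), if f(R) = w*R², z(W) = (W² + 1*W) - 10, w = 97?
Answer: -1443748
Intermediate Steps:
z(W) = -10 + W + W² (z(W) = (W² + W) - 10 = (W + W²) - 10 = -10 + W + W²)
f(R) = 97*R²
-f(z(-12)) = -97*(-10 - 12 + (-12)²)² = -97*(-10 - 12 + 144)² = -97*122² = -97*14884 = -1*1443748 = -1443748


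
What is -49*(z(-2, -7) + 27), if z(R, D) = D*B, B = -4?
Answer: -2695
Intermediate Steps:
z(R, D) = -4*D (z(R, D) = D*(-4) = -4*D)
-49*(z(-2, -7) + 27) = -49*(-4*(-7) + 27) = -49*(28 + 27) = -49*55 = -2695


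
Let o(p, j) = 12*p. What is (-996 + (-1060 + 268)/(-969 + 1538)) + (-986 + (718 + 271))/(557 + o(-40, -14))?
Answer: -43697025/43813 ≈ -997.35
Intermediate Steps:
(-996 + (-1060 + 268)/(-969 + 1538)) + (-986 + (718 + 271))/(557 + o(-40, -14)) = (-996 + (-1060 + 268)/(-969 + 1538)) + (-986 + (718 + 271))/(557 + 12*(-40)) = (-996 - 792/569) + (-986 + 989)/(557 - 480) = (-996 - 792*1/569) + 3/77 = (-996 - 792/569) + 3*(1/77) = -567516/569 + 3/77 = -43697025/43813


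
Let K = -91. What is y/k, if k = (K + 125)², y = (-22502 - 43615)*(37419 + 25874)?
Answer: -4184743281/1156 ≈ -3.6200e+6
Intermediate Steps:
y = -4184743281 (y = -66117*63293 = -4184743281)
k = 1156 (k = (-91 + 125)² = 34² = 1156)
y/k = -4184743281/1156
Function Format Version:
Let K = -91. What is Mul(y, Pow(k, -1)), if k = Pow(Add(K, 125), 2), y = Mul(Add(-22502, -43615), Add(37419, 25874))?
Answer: Rational(-4184743281, 1156) ≈ -3.6200e+6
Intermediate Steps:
y = -4184743281 (y = Mul(-66117, 63293) = -4184743281)
k = 1156 (k = Pow(Add(-91, 125), 2) = Pow(34, 2) = 1156)
Mul(y, Pow(k, -1)) = Mul(-4184743281, Pow(1156, -1)) = Mul(-4184743281, Rational(1, 1156)) = Rational(-4184743281, 1156)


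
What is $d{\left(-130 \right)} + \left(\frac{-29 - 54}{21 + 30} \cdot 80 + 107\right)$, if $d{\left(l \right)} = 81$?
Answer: $\frac{2948}{51} \approx 57.804$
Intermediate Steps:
$d{\left(-130 \right)} + \left(\frac{-29 - 54}{21 + 30} \cdot 80 + 107\right) = 81 + \left(\frac{-29 - 54}{21 + 30} \cdot 80 + 107\right) = 81 + \left(- \frac{83}{51} \cdot 80 + 107\right) = 81 + \left(\left(-83\right) \frac{1}{51} \cdot 80 + 107\right) = 81 + \left(\left(- \frac{83}{51}\right) 80 + 107\right) = 81 + \left(- \frac{6640}{51} + 107\right) = 81 - \frac{1183}{51} = \frac{2948}{51}$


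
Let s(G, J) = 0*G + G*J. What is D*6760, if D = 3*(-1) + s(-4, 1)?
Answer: -47320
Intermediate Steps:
s(G, J) = G*J (s(G, J) = 0 + G*J = G*J)
D = -7 (D = 3*(-1) - 4*1 = -3 - 4 = -7)
D*6760 = -7*6760 = -47320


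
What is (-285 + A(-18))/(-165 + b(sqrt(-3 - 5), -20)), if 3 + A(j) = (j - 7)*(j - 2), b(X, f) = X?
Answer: -34980/27233 - 424*I*sqrt(2)/27233 ≈ -1.2845 - 0.022018*I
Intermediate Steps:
A(j) = -3 + (-7 + j)*(-2 + j) (A(j) = -3 + (j - 7)*(j - 2) = -3 + (-7 + j)*(-2 + j))
(-285 + A(-18))/(-165 + b(sqrt(-3 - 5), -20)) = (-285 + (11 + (-18)**2 - 9*(-18)))/(-165 + sqrt(-3 - 5)) = (-285 + (11 + 324 + 162))/(-165 + sqrt(-8)) = (-285 + 497)/(-165 + 2*I*sqrt(2)) = 212/(-165 + 2*I*sqrt(2))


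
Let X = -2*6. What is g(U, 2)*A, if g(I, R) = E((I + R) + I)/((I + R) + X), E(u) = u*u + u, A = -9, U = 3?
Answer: 648/7 ≈ 92.571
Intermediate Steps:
E(u) = u + u**2 (E(u) = u**2 + u = u + u**2)
X = -12
g(I, R) = (R + 2*I)*(1 + R + 2*I)/(-12 + I + R) (g(I, R) = (((I + R) + I)*(1 + ((I + R) + I)))/((I + R) - 12) = ((R + 2*I)*(1 + (R + 2*I)))/(-12 + I + R) = ((R + 2*I)*(1 + R + 2*I))/(-12 + I + R) = (R + 2*I)*(1 + R + 2*I)/(-12 + I + R))
g(U, 2)*A = ((2 + 2*3)*(1 + 2 + 2*3)/(-12 + 3 + 2))*(-9) = ((2 + 6)*(1 + 2 + 6)/(-7))*(-9) = -1/7*8*9*(-9) = -72/7*(-9) = 648/7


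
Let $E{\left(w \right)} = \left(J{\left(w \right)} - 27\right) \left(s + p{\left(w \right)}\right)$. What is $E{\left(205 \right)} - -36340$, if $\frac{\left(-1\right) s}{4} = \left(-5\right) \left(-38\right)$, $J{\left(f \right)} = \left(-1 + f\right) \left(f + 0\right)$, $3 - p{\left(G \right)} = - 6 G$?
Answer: $19804429$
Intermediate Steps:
$p{\left(G \right)} = 3 + 6 G$ ($p{\left(G \right)} = 3 - - 6 G = 3 + 6 G$)
$J{\left(f \right)} = f \left(-1 + f\right)$ ($J{\left(f \right)} = \left(-1 + f\right) f = f \left(-1 + f\right)$)
$s = -760$ ($s = - 4 \left(\left(-5\right) \left(-38\right)\right) = \left(-4\right) 190 = -760$)
$E{\left(w \right)} = \left(-757 + 6 w\right) \left(-27 + w \left(-1 + w\right)\right)$ ($E{\left(w \right)} = \left(w \left(-1 + w\right) - 27\right) \left(-760 + \left(3 + 6 w\right)\right) = \left(-27 + w \left(-1 + w\right)\right) \left(-757 + 6 w\right) = \left(-757 + 6 w\right) \left(-27 + w \left(-1 + w\right)\right)$)
$E{\left(205 \right)} - -36340 = \left(20439 - 763 \cdot 205^{2} + 6 \cdot 205^{3} + 595 \cdot 205\right) - -36340 = \left(20439 - 32065075 + 6 \cdot 8615125 + 121975\right) + 36340 = \left(20439 - 32065075 + 51690750 + 121975\right) + 36340 = 19768089 + 36340 = 19804429$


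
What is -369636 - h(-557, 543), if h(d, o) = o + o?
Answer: -370722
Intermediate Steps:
h(d, o) = 2*o
-369636 - h(-557, 543) = -369636 - 2*543 = -369636 - 1*1086 = -369636 - 1086 = -370722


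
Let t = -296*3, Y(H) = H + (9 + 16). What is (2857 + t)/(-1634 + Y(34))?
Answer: -1969/1575 ≈ -1.2502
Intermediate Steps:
Y(H) = 25 + H (Y(H) = H + 25 = 25 + H)
t = -888
(2857 + t)/(-1634 + Y(34)) = (2857 - 888)/(-1634 + (25 + 34)) = 1969/(-1634 + 59) = 1969/(-1575) = 1969*(-1/1575) = -1969/1575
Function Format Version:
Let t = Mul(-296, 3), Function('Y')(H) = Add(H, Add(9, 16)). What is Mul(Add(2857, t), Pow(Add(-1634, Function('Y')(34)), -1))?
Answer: Rational(-1969, 1575) ≈ -1.2502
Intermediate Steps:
Function('Y')(H) = Add(25, H) (Function('Y')(H) = Add(H, 25) = Add(25, H))
t = -888
Mul(Add(2857, t), Pow(Add(-1634, Function('Y')(34)), -1)) = Mul(Add(2857, -888), Pow(Add(-1634, Add(25, 34)), -1)) = Mul(1969, Pow(Add(-1634, 59), -1)) = Mul(1969, Pow(-1575, -1)) = Mul(1969, Rational(-1, 1575)) = Rational(-1969, 1575)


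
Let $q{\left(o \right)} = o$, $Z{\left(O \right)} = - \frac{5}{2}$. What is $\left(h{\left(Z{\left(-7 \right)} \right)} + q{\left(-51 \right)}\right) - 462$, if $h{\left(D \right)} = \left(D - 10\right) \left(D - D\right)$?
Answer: $-513$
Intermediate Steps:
$Z{\left(O \right)} = - \frac{5}{2}$ ($Z{\left(O \right)} = \left(-5\right) \frac{1}{2} = - \frac{5}{2}$)
$h{\left(D \right)} = 0$ ($h{\left(D \right)} = \left(-10 + D\right) 0 = 0$)
$\left(h{\left(Z{\left(-7 \right)} \right)} + q{\left(-51 \right)}\right) - 462 = \left(0 - 51\right) - 462 = -51 - 462 = -513$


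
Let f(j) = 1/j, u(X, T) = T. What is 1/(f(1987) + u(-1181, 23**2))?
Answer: 1987/1051124 ≈ 0.0018904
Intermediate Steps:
1/(f(1987) + u(-1181, 23**2)) = 1/(1/1987 + 23**2) = 1/(1/1987 + 529) = 1/(1051124/1987) = 1987/1051124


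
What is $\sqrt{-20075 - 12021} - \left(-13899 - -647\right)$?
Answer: $13252 + 4 i \sqrt{2006} \approx 13252.0 + 179.15 i$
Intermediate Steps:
$\sqrt{-20075 - 12021} - \left(-13899 - -647\right) = \sqrt{-32096} - \left(-13899 + 647\right) = 4 i \sqrt{2006} - -13252 = 4 i \sqrt{2006} + 13252 = 13252 + 4 i \sqrt{2006}$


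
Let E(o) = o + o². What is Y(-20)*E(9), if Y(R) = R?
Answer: -1800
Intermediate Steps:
Y(-20)*E(9) = -180*(1 + 9) = -180*10 = -20*90 = -1800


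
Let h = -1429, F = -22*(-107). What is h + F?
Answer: 925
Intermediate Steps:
F = 2354
h + F = -1429 + 2354 = 925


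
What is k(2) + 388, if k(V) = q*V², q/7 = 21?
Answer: 976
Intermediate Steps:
q = 147 (q = 7*21 = 147)
k(V) = 147*V²
k(2) + 388 = 147*2² + 388 = 147*4 + 388 = 588 + 388 = 976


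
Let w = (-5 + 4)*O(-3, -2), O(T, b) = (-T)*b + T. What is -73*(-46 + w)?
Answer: 2701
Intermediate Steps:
O(T, b) = T - T*b (O(T, b) = -T*b + T = T - T*b)
w = 9 (w = (-5 + 4)*(-3*(1 - 1*(-2))) = -(-3)*(1 + 2) = -(-3)*3 = -1*(-9) = 9)
-73*(-46 + w) = -73*(-46 + 9) = -73*(-37) = 2701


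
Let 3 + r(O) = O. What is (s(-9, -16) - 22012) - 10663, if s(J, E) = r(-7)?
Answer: -32685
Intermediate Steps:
r(O) = -3 + O
s(J, E) = -10 (s(J, E) = -3 - 7 = -10)
(s(-9, -16) - 22012) - 10663 = (-10 - 22012) - 10663 = -22022 - 10663 = -32685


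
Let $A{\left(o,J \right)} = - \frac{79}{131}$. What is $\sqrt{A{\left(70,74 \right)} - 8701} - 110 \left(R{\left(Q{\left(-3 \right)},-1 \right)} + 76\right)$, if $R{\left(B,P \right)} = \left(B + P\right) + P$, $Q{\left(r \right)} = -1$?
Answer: $-8030 + \frac{i \sqrt{149328210}}{131} \approx -8030.0 + 93.282 i$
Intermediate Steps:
$A{\left(o,J \right)} = - \frac{79}{131}$ ($A{\left(o,J \right)} = \left(-79\right) \frac{1}{131} = - \frac{79}{131}$)
$R{\left(B,P \right)} = B + 2 P$
$\sqrt{A{\left(70,74 \right)} - 8701} - 110 \left(R{\left(Q{\left(-3 \right)},-1 \right)} + 76\right) = \sqrt{- \frac{79}{131} - 8701} - 110 \left(\left(-1 + 2 \left(-1\right)\right) + 76\right) = \sqrt{- \frac{1139910}{131}} - 110 \left(\left(-1 - 2\right) + 76\right) = \frac{i \sqrt{149328210}}{131} - 110 \left(-3 + 76\right) = \frac{i \sqrt{149328210}}{131} - 110 \cdot 73 = \frac{i \sqrt{149328210}}{131} - 8030 = -8030 + \frac{i \sqrt{149328210}}{131}$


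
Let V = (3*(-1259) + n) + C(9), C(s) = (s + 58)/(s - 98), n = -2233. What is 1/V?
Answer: -89/534957 ≈ -0.00016637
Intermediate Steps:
C(s) = (58 + s)/(-98 + s)
V = -534957/89 (V = (3*(-1259) - 2233) + (58 + 9)/(-98 + 9) = (-3777 - 2233) + 67/(-89) = -6010 - 1/89*67 = -6010 - 67/89 = -534957/89 ≈ -6010.8)
1/V = 1/(-534957/89) = -89/534957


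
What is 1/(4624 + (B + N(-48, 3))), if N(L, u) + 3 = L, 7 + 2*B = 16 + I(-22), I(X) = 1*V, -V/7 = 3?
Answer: 1/4567 ≈ 0.00021896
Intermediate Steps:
V = -21 (V = -7*3 = -21)
I(X) = -21 (I(X) = 1*(-21) = -21)
B = -6 (B = -7/2 + (16 - 21)/2 = -7/2 + (1/2)*(-5) = -7/2 - 5/2 = -6)
N(L, u) = -3 + L
1/(4624 + (B + N(-48, 3))) = 1/(4624 + (-6 + (-3 - 48))) = 1/(4624 + (-6 - 51)) = 1/(4624 - 57) = 1/4567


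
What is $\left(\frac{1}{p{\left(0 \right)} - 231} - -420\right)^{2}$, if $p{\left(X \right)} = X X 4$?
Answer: $\frac{9412686361}{53361} \approx 1.764 \cdot 10^{5}$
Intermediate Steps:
$p{\left(X \right)} = 4 X^{2}$ ($p{\left(X \right)} = X^{2} \cdot 4 = 4 X^{2}$)
$\left(\frac{1}{p{\left(0 \right)} - 231} - -420\right)^{2} = \left(\frac{1}{4 \cdot 0^{2} - 231} - -420\right)^{2} = \left(\frac{1}{4 \cdot 0 - 231} + 420\right)^{2} = \left(\frac{1}{0 - 231} + 420\right)^{2} = \left(\frac{1}{-231} + 420\right)^{2} = \left(- \frac{1}{231} + 420\right)^{2} = \left(\frac{97019}{231}\right)^{2} = \frac{9412686361}{53361}$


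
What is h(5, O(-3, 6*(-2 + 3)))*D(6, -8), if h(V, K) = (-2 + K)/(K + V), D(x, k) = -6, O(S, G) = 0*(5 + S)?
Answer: 12/5 ≈ 2.4000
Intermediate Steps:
O(S, G) = 0
h(V, K) = (-2 + K)/(K + V)
h(5, O(-3, 6*(-2 + 3)))*D(6, -8) = ((-2 + 0)/(0 + 5))*(-6) = (-2/5)*(-6) = ((⅕)*(-2))*(-6) = -⅖*(-6) = 12/5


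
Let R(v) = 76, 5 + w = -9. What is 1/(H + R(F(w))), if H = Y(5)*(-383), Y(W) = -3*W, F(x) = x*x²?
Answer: 1/5821 ≈ 0.00017179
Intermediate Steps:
w = -14 (w = -5 - 9 = -14)
F(x) = x³
H = 5745 (H = -3*5*(-383) = -15*(-383) = 5745)
1/(H + R(F(w))) = 1/(5745 + 76) = 1/5821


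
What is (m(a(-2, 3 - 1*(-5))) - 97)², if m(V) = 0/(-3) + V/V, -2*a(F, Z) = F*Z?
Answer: 9216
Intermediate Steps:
a(F, Z) = -F*Z/2
m(V) = 1 (m(V) = 0*(-⅓) + 1 = 0 + 1 = 1)
(m(a(-2, 3 - 1*(-5))) - 97)² = (1 - 97)² = (-96)² = 9216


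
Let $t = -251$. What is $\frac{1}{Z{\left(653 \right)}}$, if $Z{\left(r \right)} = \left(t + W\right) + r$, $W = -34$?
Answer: $\frac{1}{368} \approx 0.0027174$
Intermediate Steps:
$Z{\left(r \right)} = -285 + r$ ($Z{\left(r \right)} = \left(-251 - 34\right) + r = -285 + r$)
$\frac{1}{Z{\left(653 \right)}} = \frac{1}{-285 + 653} = \frac{1}{368}$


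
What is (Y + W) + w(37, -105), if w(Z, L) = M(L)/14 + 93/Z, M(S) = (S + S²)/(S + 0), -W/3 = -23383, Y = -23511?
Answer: 12077969/259 ≈ 46633.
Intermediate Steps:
W = 70149 (W = -3*(-23383) = 70149)
M(S) = (S + S²)/S
w(Z, L) = 1/14 + 93/Z + L/14 (w(Z, L) = (1 + L)/14 + 93/Z = (1 + L)*(1/14) + 93/Z = (1/14 + L/14) + 93/Z = 1/14 + 93/Z + L/14)
(Y + W) + w(37, -105) = (-23511 + 70149) + (1/14)*(1302 + 37*(1 - 105))/37 = 46638 + (1/14)*(1/37)*(1302 + 37*(-104)) = 46638 + (1/14)*(1/37)*(1302 - 3848) = 46638 + (1/14)*(1/37)*(-2546) = 46638 - 1273/259 = 12077969/259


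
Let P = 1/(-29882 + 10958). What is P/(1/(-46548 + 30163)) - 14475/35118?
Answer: 16749085/36920724 ≈ 0.45365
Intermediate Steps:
P = -1/18924 (P = 1/(-18924) = -1/18924 ≈ -5.2843e-5)
P/(1/(-46548 + 30163)) - 14475/35118 = -1/(18924*(1/(-46548 + 30163))) - 14475/35118 = -1/(18924*(1/(-16385))) - 14475*1/35118 = -1/(18924*(-1/16385)) - 4825/11706 = -1/18924*(-16385) - 4825/11706 = 16385/18924 - 4825/11706 = 16749085/36920724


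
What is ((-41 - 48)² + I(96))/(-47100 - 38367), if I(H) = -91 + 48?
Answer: -2626/28489 ≈ -0.092176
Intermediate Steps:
I(H) = -43
((-41 - 48)² + I(96))/(-47100 - 38367) = ((-41 - 48)² - 43)/(-47100 - 38367) = ((-89)² - 43)/(-85467) = (7921 - 43)*(-1/85467) = 7878*(-1/85467) = -2626/28489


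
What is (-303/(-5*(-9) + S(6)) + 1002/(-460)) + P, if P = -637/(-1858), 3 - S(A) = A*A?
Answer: -11574683/427340 ≈ -27.085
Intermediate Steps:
S(A) = 3 - A**2 (S(A) = 3 - A*A = 3 - A**2)
P = 637/1858 (P = -637*(-1/1858) = 637/1858 ≈ 0.34284)
(-303/(-5*(-9) + S(6)) + 1002/(-460)) + P = (-303/(-5*(-9) + (3 - 1*6**2)) + 1002/(-460)) + 637/1858 = (-303/(45 + (3 - 1*36)) + 1002*(-1/460)) + 637/1858 = (-303/(45 + (3 - 36)) - 501/230) + 637/1858 = (-303/(45 - 33) - 501/230) + 637/1858 = (-303/12 - 501/230) + 637/1858 = (-303*1/12 - 501/230) + 637/1858 = (-101/4 - 501/230) + 637/1858 = -12617/460 + 637/1858 = -11574683/427340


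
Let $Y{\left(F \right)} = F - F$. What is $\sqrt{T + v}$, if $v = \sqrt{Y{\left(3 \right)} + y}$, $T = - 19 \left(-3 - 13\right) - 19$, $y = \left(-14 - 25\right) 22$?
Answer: $\sqrt{285 + i \sqrt{858}} \approx 16.904 + 0.8664 i$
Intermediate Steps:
$Y{\left(F \right)} = 0$
$y = -858$ ($y = \left(-39\right) 22 = -858$)
$T = 285$ ($T = - 19 \left(-3 - 13\right) - 19 = \left(-19\right) \left(-16\right) - 19 = 304 - 19 = 285$)
$v = i \sqrt{858}$ ($v = \sqrt{0 - 858} = \sqrt{-858} = i \sqrt{858} \approx 29.292 i$)
$\sqrt{T + v} = \sqrt{285 + i \sqrt{858}}$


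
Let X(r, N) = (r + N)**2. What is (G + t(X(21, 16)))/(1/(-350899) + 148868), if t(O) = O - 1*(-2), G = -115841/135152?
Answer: 64978617468349/7060020484799312 ≈ 0.0092037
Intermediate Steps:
X(r, N) = (N + r)**2
G = -115841/135152 (G = -115841*1/135152 = -115841/135152 ≈ -0.85712)
t(O) = 2 + O (t(O) = O + 2 = 2 + O)
(G + t(X(21, 16)))/(1/(-350899) + 148868) = (-115841/135152 + (2 + (16 + 21)**2))/(1/(-350899) + 148868) = (-115841/135152 + (2 + 37**2))/(-1/350899 + 148868) = (-115841/135152 + (2 + 1369))/(52237632331/350899) = (-115841/135152 + 1371)*(350899/52237632331) = (185177551/135152)*(350899/52237632331) = 64978617468349/7060020484799312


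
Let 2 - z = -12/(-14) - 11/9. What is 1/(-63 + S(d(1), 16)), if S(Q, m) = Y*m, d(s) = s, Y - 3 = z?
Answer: 63/1439 ≈ 0.043780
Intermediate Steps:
z = 149/63 (z = 2 - (-12/(-14) - 11/9) = 2 - (-12*(-1/14) - 11*⅑) = 2 - (6/7 - 11/9) = 2 - 1*(-23/63) = 2 + 23/63 = 149/63 ≈ 2.3651)
Y = 338/63 (Y = 3 + 149/63 = 338/63 ≈ 5.3651)
S(Q, m) = 338*m/63
1/(-63 + S(d(1), 16)) = 1/(-63 + (338/63)*16) = 1/(-63 + 5408/63) = 1/(1439/63) = 63/1439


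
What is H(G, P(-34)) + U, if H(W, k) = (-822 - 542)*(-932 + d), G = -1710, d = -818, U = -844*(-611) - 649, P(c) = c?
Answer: 2902035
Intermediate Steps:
U = 515035 (U = 515684 - 649 = 515035)
H(W, k) = 2387000 (H(W, k) = (-822 - 542)*(-932 - 818) = -1364*(-1750) = 2387000)
H(G, P(-34)) + U = 2387000 + 515035 = 2902035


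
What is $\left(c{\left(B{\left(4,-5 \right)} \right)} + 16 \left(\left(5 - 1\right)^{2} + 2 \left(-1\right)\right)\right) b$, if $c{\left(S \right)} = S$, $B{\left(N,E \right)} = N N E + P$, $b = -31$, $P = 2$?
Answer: $-4526$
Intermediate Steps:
$B{\left(N,E \right)} = 2 + E N^{2}$ ($B{\left(N,E \right)} = N N E + 2 = N^{2} E + 2 = E N^{2} + 2 = 2 + E N^{2}$)
$\left(c{\left(B{\left(4,-5 \right)} \right)} + 16 \left(\left(5 - 1\right)^{2} + 2 \left(-1\right)\right)\right) b = \left(\left(2 - 5 \cdot 4^{2}\right) + 16 \left(\left(5 - 1\right)^{2} + 2 \left(-1\right)\right)\right) \left(-31\right) = \left(\left(2 - 80\right) + 16 \left(4^{2} - 2\right)\right) \left(-31\right) = \left(\left(2 - 80\right) + 16 \left(16 - 2\right)\right) \left(-31\right) = \left(-78 + 16 \cdot 14\right) \left(-31\right) = \left(-78 + 224\right) \left(-31\right) = 146 \left(-31\right) = -4526$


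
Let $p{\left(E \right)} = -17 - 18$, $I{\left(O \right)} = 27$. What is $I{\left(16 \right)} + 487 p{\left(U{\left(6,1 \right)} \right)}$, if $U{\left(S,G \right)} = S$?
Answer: $-17018$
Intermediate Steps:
$p{\left(E \right)} = -35$ ($p{\left(E \right)} = -17 - 18 = -35$)
$I{\left(16 \right)} + 487 p{\left(U{\left(6,1 \right)} \right)} = 27 + 487 \left(-35\right) = 27 - 17045 = -17018$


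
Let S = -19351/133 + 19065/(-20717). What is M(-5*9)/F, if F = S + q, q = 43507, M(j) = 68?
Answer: 187364548/119474060715 ≈ 0.0015682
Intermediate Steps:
S = -403430312/2755361 (S = -19351*1/133 + 19065*(-1/20717) = -19351/133 - 19065/20717 = -403430312/2755361 ≈ -146.42)
F = 119474060715/2755361 (F = -403430312/2755361 + 43507 = 119474060715/2755361 ≈ 43361.)
M(-5*9)/F = 68/(119474060715/2755361) = 68*(2755361/119474060715) = 187364548/119474060715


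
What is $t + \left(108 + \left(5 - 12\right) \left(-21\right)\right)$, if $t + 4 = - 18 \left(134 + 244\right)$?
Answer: $-6553$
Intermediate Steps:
$t = -6808$ ($t = -4 - 18 \left(134 + 244\right) = -4 - 6804 = -6808$)
$t + \left(108 + \left(5 - 12\right) \left(-21\right)\right) = -6808 + \left(108 + \left(5 - 12\right) \left(-21\right)\right) = -6808 + \left(108 - -147\right) = -6808 + \left(108 + 147\right) = -6808 + 255 = -6553$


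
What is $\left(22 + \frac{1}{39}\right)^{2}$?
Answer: $\frac{737881}{1521} \approx 485.13$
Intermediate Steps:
$\left(22 + \frac{1}{39}\right)^{2} = \left(\frac{859}{39}\right)^{2} = \frac{737881}{1521}$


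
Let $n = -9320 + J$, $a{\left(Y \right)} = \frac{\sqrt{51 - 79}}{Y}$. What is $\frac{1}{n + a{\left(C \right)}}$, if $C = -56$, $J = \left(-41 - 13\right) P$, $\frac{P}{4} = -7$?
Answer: $- \frac{874496}{6828064769} + \frac{4 i \sqrt{7}}{6828064769} \approx -0.00012807 + 1.5499 \cdot 10^{-9} i$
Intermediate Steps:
$P = -28$ ($P = 4 \left(-7\right) = -28$)
$J = 1512$ ($J = \left(-41 - 13\right) \left(-28\right) = \left(-54\right) \left(-28\right) = 1512$)
$a{\left(Y \right)} = \frac{2 i \sqrt{7}}{Y}$ ($a{\left(Y \right)} = \frac{\sqrt{-28}}{Y} = \frac{2 i \sqrt{7}}{Y}$)
$n = -7808$ ($n = -9320 + 1512 = -7808$)
$\frac{1}{n + a{\left(C \right)}} = \frac{1}{-7808 + \frac{2 i \sqrt{7}}{-56}} = \frac{1}{-7808 + 2 i \sqrt{7} \left(- \frac{1}{56}\right)} = \frac{1}{-7808 - \frac{i \sqrt{7}}{28}}$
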